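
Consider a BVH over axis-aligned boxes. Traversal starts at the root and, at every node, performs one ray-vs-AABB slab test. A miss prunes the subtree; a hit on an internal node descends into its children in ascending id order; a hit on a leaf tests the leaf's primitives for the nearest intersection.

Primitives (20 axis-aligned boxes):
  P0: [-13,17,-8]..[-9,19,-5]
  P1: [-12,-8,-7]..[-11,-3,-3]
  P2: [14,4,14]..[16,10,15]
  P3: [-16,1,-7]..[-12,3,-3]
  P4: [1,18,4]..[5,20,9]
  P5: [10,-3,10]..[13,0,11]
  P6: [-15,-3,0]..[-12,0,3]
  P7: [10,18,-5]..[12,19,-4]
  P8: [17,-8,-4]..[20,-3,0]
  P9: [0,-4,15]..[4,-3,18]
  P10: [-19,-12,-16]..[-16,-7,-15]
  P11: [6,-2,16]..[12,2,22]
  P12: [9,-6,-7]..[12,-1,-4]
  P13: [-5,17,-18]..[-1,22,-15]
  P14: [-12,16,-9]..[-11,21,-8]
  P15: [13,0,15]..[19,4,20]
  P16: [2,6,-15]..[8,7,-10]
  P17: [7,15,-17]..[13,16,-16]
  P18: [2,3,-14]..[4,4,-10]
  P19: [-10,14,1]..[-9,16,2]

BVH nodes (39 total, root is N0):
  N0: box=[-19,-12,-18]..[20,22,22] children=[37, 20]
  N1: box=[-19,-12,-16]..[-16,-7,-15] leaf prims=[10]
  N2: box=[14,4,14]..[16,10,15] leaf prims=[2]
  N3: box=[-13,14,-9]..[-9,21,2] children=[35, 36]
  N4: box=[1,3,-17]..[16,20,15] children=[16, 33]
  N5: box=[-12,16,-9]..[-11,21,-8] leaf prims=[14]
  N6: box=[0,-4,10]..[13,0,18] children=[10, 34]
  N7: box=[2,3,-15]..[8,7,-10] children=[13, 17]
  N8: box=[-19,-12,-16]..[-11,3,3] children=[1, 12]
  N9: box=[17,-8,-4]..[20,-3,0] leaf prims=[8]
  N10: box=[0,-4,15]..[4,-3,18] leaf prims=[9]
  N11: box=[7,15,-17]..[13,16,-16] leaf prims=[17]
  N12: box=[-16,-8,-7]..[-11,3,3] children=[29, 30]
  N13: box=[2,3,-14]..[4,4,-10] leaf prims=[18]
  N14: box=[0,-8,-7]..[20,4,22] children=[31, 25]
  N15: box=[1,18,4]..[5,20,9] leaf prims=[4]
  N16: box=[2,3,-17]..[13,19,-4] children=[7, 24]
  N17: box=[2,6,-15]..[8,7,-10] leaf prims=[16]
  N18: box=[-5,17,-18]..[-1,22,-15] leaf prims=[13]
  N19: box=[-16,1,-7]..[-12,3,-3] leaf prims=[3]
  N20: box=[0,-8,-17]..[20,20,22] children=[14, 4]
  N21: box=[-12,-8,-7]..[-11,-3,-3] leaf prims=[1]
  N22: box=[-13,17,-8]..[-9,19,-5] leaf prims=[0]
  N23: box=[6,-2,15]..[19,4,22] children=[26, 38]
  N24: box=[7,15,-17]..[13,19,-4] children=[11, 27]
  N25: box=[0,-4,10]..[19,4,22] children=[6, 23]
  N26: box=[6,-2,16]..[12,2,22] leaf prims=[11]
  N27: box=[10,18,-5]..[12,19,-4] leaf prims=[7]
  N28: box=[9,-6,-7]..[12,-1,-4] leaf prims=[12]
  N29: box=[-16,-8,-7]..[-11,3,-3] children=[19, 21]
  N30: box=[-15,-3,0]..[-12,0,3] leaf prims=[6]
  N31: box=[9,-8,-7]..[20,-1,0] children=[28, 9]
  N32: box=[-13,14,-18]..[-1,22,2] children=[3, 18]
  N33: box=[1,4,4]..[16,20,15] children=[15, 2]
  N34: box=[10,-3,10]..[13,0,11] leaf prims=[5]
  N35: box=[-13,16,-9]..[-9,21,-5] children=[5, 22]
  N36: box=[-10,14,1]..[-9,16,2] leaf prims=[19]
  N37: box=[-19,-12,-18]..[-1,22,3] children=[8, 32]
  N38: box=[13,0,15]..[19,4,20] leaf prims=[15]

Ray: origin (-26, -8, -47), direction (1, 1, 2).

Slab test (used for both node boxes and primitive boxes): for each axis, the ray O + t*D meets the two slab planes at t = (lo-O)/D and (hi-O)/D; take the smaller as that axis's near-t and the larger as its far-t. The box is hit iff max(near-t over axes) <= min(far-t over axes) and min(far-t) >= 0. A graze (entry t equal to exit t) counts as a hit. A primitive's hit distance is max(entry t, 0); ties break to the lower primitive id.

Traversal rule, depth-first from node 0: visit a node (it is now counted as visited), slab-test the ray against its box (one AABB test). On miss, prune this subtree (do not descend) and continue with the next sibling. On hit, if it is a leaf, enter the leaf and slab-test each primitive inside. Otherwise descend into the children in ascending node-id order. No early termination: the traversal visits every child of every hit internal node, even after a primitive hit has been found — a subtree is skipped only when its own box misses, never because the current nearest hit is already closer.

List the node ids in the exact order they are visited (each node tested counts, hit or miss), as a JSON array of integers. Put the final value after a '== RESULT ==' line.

Trace the traversal:
N0 x:[7,46] y:[-4,30] z:[29/2,69/2] -> hit [29/2,30], descend [20, 37]
  N20 x:[26,46] y:[0,28] z:[15,69/2] -> hit [26,28], descend [4, 14]
    N4 x:[27,42] y:[11,28] z:[15,31] -> hit [27,28], descend [16, 33]
      N16 x:[28,39] y:[11,27] z:[15,43/2] -> miss, prune
      N33 x:[27,42] y:[12,28] z:[51/2,31] -> hit [27,28], descend [2, 15]
        N2 x:[40,42] y:[12,18] z:[61/2,31] -> miss, prune
        N15 x:[27,31] y:[26,28] z:[51/2,28] -> hit [27,28] leaf, test {P4@t=27}
    N14 x:[26,46] y:[0,12] z:[20,69/2] -> miss, prune
  N37 x:[7,25] y:[-4,30] z:[29/2,25] -> hit [29/2,25], descend [8, 32]
    N8 x:[7,15] y:[-4,11] z:[31/2,25] -> miss, prune
    N32 x:[13,25] y:[22,30] z:[29/2,49/2] -> hit [22,49/2], descend [3, 18]
      N3 x:[13,17] y:[22,29] z:[19,49/2] -> miss, prune
      N18 x:[21,25] y:[25,30] z:[29/2,16] -> miss, prune

Visited [0, 20, 4, 16, 33, 2, 15, 14, 37, 8, 32, 3, 18]. Tests: 13 box, 1 leaf. Nearest: P4.

== RESULT ==
[0, 20, 4, 16, 33, 2, 15, 14, 37, 8, 32, 3, 18]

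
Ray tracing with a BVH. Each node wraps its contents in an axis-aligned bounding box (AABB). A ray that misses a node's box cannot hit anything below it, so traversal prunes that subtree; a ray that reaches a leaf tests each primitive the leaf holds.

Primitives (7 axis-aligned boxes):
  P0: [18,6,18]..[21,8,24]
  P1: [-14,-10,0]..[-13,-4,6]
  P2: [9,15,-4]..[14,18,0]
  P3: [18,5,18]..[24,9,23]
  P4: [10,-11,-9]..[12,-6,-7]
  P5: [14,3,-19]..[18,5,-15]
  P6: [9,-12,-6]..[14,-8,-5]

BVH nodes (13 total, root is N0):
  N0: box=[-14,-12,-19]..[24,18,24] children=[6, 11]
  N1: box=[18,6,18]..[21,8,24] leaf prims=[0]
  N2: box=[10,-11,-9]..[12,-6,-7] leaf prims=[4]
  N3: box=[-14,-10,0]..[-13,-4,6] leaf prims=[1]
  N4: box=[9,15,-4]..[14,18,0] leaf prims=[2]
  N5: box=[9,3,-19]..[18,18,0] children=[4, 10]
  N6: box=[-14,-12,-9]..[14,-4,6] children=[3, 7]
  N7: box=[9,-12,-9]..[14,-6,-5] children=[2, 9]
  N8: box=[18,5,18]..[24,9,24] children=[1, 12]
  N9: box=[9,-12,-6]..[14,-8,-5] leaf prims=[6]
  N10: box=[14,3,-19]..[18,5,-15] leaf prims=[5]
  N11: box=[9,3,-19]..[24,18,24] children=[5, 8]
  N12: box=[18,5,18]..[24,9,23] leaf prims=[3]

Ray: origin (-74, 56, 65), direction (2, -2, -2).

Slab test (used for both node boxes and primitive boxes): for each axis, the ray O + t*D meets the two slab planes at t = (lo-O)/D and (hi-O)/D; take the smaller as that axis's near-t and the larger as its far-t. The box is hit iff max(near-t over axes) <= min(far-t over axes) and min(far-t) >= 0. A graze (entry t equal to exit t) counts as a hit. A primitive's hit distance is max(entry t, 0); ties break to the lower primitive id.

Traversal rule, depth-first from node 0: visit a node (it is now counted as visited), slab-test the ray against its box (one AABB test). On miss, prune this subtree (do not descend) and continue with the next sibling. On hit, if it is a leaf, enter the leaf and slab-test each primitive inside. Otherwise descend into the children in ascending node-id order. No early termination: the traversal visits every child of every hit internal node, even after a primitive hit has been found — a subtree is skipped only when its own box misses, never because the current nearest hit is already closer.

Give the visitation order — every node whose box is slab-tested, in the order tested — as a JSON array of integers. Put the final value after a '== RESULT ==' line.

Trace the traversal:
N0 x:[30,49] y:[19,34] z:[41/2,42] -> hit [30,34], descend [6, 11]
  N6 x:[30,44] y:[30,34] z:[59/2,37] -> hit [30,34], descend [3, 7]
    N3 x:[30,61/2] y:[30,33] z:[59/2,65/2] -> hit [30,61/2] leaf, test {P1@t=30}
    N7 x:[83/2,44] y:[31,34] z:[35,37] -> miss, prune
  N11 x:[83/2,49] y:[19,53/2] z:[41/2,42] -> miss, prune

Visited [0, 6, 3, 7, 11]. Tests: 5 box, 1 leaf. Nearest: P1.

== RESULT ==
[0, 6, 3, 7, 11]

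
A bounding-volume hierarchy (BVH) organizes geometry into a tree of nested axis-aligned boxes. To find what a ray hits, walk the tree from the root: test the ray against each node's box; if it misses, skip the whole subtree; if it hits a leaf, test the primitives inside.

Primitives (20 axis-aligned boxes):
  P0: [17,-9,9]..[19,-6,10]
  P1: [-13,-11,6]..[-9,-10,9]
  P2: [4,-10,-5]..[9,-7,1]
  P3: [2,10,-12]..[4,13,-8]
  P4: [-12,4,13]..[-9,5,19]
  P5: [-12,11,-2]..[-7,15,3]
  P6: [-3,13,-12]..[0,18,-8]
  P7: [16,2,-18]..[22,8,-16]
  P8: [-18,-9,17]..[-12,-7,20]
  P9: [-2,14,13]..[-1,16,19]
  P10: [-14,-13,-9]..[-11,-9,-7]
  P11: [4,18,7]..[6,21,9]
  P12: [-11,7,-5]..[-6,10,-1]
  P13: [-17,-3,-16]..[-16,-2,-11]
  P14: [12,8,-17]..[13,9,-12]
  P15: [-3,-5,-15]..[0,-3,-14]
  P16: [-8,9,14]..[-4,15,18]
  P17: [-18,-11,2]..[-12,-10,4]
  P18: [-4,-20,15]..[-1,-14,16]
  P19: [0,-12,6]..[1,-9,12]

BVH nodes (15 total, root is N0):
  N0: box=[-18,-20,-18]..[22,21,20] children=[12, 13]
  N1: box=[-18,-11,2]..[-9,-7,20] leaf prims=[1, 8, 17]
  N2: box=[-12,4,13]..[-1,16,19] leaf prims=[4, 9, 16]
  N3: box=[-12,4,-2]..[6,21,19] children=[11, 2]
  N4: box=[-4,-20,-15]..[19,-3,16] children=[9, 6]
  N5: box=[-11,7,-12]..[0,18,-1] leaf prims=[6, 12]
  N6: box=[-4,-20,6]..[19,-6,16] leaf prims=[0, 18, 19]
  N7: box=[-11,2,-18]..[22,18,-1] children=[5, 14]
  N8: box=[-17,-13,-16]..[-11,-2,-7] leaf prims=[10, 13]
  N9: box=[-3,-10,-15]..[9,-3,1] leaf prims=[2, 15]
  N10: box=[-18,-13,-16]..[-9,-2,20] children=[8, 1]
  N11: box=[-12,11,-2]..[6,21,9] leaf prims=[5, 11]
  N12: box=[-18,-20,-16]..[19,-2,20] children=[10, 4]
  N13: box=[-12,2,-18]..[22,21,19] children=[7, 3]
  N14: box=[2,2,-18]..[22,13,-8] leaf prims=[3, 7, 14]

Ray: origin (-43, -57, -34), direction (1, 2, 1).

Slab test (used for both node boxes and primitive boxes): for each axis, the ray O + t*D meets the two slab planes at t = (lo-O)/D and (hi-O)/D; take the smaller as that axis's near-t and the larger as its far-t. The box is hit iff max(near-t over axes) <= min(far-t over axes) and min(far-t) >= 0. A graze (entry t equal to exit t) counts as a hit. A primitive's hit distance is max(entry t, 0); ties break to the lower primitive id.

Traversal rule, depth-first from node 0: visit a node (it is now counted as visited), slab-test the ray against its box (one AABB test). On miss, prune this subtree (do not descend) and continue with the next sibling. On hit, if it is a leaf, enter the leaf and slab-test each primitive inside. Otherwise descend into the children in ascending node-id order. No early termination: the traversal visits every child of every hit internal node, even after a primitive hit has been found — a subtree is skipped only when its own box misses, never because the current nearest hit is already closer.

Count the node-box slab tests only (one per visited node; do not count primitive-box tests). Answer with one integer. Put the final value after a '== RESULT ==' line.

Traverse from the root:
N0 x:[25,65] y:[37/2,39] z:[16,54] -> hit [25,39], descend [12, 13]
  N12 x:[25,62] y:[37/2,55/2] z:[18,54] -> hit [25,55/2], descend [4, 10]
    N4 x:[39,62] y:[37/2,27] z:[19,50] -> miss, prune
    N10 x:[25,34] y:[22,55/2] z:[18,54] -> hit [25,55/2], descend [1, 8]
      N1 x:[25,34] y:[23,25] z:[36,54] -> miss, prune
      N8 x:[26,32] y:[22,55/2] z:[18,27] -> hit [26,27] leaf, test {P10(miss), P13(miss)}
  N13 x:[31,65] y:[59/2,39] z:[16,53] -> hit [31,39], descend [3, 7]
    N3 x:[31,49] y:[61/2,39] z:[32,53] -> hit [32,39], descend [2, 11]
      N2 x:[31,42] y:[61/2,73/2] z:[47,53] -> miss, prune
      N11 x:[31,49] y:[34,39] z:[32,43] -> hit [34,39] leaf, test {P5@t=34, P11(miss)}
    N7 x:[32,65] y:[59/2,75/2] z:[16,33] -> hit [32,33], descend [5, 14]
      N5 x:[32,43] y:[32,75/2] z:[22,33] -> hit [32,33] leaf, test {P6(miss), P12@t=32}
      N14 x:[45,65] y:[59/2,35] z:[16,26] -> miss, prune

13 AABB tests over nodes [0, 12, 4, 10, 1, 8, 13, 3, 2, 11, 7, 5, 14]; 3 leaves entered; closest P12.

== RESULT ==
13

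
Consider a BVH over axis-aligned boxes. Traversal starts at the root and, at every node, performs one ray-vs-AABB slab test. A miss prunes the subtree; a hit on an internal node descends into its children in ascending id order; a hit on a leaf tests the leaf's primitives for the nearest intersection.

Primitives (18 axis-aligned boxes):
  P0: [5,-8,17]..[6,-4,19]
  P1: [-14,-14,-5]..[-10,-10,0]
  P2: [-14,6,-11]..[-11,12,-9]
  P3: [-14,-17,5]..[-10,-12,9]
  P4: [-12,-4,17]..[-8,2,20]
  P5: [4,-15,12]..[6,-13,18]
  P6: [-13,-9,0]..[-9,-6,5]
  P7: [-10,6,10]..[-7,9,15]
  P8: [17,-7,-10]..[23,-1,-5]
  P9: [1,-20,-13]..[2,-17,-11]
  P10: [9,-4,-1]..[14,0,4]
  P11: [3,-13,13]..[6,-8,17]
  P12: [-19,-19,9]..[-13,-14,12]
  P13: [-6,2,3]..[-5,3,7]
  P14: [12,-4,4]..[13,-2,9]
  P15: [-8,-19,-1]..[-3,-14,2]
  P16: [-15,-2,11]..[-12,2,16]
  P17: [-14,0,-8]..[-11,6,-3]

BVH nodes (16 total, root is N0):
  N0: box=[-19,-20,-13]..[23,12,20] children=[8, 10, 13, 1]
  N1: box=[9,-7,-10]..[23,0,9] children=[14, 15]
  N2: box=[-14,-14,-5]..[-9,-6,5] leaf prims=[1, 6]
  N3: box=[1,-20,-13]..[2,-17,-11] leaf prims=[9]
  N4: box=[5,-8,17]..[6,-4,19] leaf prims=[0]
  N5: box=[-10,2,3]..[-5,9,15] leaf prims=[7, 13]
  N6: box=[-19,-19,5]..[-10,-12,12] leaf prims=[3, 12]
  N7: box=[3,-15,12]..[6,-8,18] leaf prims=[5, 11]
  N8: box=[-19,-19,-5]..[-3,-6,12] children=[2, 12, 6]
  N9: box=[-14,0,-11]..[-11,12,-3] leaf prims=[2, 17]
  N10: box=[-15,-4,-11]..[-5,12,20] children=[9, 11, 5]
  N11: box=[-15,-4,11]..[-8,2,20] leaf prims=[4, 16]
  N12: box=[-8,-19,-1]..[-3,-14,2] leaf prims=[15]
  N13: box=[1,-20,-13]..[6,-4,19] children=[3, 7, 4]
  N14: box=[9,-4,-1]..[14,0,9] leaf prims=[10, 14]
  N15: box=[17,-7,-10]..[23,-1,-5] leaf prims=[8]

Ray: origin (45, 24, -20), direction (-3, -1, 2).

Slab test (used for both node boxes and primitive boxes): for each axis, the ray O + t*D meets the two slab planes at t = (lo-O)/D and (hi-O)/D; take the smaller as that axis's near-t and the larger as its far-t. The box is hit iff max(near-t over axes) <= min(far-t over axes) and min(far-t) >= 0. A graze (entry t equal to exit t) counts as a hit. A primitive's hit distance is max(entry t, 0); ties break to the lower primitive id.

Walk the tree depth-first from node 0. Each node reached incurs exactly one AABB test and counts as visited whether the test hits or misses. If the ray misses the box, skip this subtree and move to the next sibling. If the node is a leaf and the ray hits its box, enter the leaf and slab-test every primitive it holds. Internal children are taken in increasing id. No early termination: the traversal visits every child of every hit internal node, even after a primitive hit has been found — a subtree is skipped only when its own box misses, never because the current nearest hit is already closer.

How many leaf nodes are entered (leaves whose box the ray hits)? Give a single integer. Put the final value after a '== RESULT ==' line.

Traverse from the root:
N0 x:[22/3,64/3] y:[12,44] z:[7/2,20] -> hit [12,20], descend [1, 8, 10, 13]
  N1 x:[22/3,12] y:[24,31] z:[5,29/2] -> miss, prune
  N8 x:[16,64/3] y:[30,43] z:[15/2,16] -> miss, prune
  N10 x:[50/3,20] y:[12,28] z:[9/2,20] -> hit [50/3,20], descend [5, 9, 11]
    N5 x:[50/3,55/3] y:[15,22] z:[23/2,35/2] -> hit [50/3,35/2] leaf, test {P7@t=52/3, P13(miss)}
    N9 x:[56/3,59/3] y:[12,24] z:[9/2,17/2] -> miss, prune
    N11 x:[53/3,20] y:[22,28] z:[31/2,20] -> miss, prune
  N13 x:[13,44/3] y:[28,44] z:[7/2,39/2] -> miss, prune

8 AABB tests over nodes [0, 1, 8, 10, 5, 9, 11, 13]; 1 leaf entered; closest P7.

== RESULT ==
1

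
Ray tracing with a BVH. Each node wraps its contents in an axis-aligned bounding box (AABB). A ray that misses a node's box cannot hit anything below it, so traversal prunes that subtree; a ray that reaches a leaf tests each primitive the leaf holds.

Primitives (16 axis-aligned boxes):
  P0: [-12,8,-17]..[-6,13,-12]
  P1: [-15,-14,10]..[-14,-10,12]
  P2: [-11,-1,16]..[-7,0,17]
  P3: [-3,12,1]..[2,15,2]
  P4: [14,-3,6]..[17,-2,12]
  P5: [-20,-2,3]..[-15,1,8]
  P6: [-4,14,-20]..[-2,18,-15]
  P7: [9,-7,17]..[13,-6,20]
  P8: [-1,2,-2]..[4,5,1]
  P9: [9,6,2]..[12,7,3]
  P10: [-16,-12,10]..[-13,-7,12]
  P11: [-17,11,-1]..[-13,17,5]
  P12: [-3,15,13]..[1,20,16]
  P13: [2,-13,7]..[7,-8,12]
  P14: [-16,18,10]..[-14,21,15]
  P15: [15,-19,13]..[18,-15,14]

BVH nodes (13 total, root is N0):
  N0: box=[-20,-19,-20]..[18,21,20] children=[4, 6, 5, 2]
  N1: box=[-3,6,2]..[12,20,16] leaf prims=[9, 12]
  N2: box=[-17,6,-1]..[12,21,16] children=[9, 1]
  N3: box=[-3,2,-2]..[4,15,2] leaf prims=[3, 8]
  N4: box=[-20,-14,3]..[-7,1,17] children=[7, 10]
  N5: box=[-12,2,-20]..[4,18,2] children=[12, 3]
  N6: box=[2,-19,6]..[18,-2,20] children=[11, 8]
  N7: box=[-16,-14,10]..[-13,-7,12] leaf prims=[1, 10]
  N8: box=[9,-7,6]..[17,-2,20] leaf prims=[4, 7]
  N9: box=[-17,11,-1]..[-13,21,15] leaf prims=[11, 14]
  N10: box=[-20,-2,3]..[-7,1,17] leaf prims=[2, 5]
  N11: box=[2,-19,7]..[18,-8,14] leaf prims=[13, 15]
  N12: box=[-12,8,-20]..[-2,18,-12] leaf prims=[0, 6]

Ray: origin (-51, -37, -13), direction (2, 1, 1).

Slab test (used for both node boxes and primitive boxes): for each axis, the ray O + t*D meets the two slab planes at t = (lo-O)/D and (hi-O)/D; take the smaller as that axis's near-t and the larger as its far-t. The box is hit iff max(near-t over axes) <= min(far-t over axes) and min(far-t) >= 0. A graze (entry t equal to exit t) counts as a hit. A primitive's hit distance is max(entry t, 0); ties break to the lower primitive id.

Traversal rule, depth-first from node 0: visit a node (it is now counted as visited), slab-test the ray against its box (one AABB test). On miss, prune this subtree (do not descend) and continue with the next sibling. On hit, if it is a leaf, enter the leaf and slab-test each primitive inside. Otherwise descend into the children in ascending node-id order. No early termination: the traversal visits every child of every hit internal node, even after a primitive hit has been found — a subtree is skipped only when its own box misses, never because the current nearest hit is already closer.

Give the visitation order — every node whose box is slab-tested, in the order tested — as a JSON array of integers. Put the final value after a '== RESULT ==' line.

Walk:
N0 x:[31/2,69/2] y:[18,58] z:[-7,33] -> hit [18,33], descend [2, 4, 5, 6]
  N2 x:[17,63/2] y:[43,58] z:[12,29] -> miss, prune
  N4 x:[31/2,22] y:[23,38] z:[16,30] -> miss, prune
  N5 x:[39/2,55/2] y:[39,55] z:[-7,15] -> miss, prune
  N6 x:[53/2,69/2] y:[18,35] z:[19,33] -> hit [53/2,33], descend [8, 11]
    N8 x:[30,34] y:[30,35] z:[19,33] -> hit [30,33] leaf, test {P4(miss), P7@t=30}
    N11 x:[53/2,69/2] y:[18,29] z:[20,27] -> hit [53/2,27] leaf, test {P13(miss), P15(miss)}

7 AABB tests over nodes [0, 2, 4, 5, 6, 8, 11]; 2 leaves entered; closest P7.

== RESULT ==
[0, 2, 4, 5, 6, 8, 11]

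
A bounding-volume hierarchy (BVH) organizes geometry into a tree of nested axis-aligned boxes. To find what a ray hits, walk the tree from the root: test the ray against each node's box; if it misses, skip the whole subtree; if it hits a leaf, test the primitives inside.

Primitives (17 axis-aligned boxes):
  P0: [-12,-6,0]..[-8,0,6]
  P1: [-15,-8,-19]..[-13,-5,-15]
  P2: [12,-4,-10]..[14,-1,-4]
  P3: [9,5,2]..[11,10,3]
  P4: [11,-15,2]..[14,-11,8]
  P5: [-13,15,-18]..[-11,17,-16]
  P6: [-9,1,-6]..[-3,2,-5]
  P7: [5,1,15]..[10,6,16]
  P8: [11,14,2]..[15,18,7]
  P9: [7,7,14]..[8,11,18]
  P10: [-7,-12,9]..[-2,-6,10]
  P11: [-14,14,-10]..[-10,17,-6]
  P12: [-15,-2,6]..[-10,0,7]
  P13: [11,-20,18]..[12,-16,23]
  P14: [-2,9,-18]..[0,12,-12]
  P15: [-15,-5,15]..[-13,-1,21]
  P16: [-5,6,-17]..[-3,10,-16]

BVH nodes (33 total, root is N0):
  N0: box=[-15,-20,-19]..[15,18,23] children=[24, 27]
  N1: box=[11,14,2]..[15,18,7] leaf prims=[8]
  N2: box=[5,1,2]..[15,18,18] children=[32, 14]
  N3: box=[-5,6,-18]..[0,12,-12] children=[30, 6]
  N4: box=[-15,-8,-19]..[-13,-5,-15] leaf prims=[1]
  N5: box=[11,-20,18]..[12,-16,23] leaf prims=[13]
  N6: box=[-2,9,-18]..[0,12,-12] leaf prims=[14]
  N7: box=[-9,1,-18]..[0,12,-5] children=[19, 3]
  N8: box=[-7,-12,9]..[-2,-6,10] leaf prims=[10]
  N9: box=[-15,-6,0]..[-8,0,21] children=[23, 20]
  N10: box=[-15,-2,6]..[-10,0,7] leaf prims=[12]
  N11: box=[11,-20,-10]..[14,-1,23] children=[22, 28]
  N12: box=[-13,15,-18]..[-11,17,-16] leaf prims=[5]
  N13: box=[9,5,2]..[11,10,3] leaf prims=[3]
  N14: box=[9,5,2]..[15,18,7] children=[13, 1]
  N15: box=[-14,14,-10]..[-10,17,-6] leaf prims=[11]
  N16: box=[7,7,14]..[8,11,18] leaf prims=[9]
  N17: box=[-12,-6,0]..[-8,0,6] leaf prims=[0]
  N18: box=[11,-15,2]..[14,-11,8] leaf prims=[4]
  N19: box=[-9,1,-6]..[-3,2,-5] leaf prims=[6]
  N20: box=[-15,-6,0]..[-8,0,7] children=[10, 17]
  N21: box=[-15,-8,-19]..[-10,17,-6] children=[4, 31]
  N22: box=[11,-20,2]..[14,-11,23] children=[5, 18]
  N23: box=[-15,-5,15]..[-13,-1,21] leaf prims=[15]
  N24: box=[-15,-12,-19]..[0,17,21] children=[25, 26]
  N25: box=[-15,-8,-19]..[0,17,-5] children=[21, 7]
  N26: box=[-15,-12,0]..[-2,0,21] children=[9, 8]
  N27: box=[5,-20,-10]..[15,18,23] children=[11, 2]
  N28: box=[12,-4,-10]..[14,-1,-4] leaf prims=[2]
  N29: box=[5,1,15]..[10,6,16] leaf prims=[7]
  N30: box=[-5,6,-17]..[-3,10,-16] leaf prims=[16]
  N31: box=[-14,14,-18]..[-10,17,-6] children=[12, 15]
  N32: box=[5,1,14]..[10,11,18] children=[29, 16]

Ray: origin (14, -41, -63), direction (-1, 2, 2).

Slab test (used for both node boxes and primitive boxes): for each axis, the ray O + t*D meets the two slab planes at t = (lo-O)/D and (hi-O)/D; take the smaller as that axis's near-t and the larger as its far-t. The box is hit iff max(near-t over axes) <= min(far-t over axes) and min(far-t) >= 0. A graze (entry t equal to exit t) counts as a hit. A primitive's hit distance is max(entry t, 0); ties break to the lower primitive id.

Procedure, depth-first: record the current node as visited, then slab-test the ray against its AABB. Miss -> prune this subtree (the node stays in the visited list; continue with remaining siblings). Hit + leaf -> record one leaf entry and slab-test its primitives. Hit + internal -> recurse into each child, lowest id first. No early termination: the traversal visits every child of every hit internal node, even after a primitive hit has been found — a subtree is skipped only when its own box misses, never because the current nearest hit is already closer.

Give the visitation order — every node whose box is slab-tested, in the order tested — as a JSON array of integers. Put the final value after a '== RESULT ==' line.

Trace the traversal:
N0 x:[-1,29] y:[21/2,59/2] z:[22,43] -> hit [22,29], descend [24, 27]
  N24 x:[14,29] y:[29/2,29] z:[22,42] -> hit [22,29], descend [25, 26]
    N25 x:[14,29] y:[33/2,29] z:[22,29] -> hit [22,29], descend [7, 21]
      N7 x:[14,23] y:[21,53/2] z:[45/2,29] -> hit [45/2,23], descend [3, 19]
        N3 x:[14,19] y:[47/2,53/2] z:[45/2,51/2] -> miss, prune
        N19 x:[17,23] y:[21,43/2] z:[57/2,29] -> miss, prune
      N21 x:[24,29] y:[33/2,29] z:[22,57/2] -> hit [24,57/2], descend [4, 31]
        N4 x:[27,29] y:[33/2,18] z:[22,24] -> miss, prune
        N31 x:[24,28] y:[55/2,29] z:[45/2,57/2] -> hit [55/2,28], descend [12, 15]
          N12 x:[25,27] y:[28,29] z:[45/2,47/2] -> miss, prune
          N15 x:[24,28] y:[55/2,29] z:[53/2,57/2] -> hit [55/2,28] leaf, test {P11@t=55/2}
    N26 x:[16,29] y:[29/2,41/2] z:[63/2,42] -> miss, prune
  N27 x:[-1,9] y:[21/2,59/2] z:[53/2,43] -> miss, prune

13 AABB tests over nodes [0, 24, 25, 7, 3, 19, 21, 4, 31, 12, 15, 26, 27]; 1 leaf entered; closest P11.

== RESULT ==
[0, 24, 25, 7, 3, 19, 21, 4, 31, 12, 15, 26, 27]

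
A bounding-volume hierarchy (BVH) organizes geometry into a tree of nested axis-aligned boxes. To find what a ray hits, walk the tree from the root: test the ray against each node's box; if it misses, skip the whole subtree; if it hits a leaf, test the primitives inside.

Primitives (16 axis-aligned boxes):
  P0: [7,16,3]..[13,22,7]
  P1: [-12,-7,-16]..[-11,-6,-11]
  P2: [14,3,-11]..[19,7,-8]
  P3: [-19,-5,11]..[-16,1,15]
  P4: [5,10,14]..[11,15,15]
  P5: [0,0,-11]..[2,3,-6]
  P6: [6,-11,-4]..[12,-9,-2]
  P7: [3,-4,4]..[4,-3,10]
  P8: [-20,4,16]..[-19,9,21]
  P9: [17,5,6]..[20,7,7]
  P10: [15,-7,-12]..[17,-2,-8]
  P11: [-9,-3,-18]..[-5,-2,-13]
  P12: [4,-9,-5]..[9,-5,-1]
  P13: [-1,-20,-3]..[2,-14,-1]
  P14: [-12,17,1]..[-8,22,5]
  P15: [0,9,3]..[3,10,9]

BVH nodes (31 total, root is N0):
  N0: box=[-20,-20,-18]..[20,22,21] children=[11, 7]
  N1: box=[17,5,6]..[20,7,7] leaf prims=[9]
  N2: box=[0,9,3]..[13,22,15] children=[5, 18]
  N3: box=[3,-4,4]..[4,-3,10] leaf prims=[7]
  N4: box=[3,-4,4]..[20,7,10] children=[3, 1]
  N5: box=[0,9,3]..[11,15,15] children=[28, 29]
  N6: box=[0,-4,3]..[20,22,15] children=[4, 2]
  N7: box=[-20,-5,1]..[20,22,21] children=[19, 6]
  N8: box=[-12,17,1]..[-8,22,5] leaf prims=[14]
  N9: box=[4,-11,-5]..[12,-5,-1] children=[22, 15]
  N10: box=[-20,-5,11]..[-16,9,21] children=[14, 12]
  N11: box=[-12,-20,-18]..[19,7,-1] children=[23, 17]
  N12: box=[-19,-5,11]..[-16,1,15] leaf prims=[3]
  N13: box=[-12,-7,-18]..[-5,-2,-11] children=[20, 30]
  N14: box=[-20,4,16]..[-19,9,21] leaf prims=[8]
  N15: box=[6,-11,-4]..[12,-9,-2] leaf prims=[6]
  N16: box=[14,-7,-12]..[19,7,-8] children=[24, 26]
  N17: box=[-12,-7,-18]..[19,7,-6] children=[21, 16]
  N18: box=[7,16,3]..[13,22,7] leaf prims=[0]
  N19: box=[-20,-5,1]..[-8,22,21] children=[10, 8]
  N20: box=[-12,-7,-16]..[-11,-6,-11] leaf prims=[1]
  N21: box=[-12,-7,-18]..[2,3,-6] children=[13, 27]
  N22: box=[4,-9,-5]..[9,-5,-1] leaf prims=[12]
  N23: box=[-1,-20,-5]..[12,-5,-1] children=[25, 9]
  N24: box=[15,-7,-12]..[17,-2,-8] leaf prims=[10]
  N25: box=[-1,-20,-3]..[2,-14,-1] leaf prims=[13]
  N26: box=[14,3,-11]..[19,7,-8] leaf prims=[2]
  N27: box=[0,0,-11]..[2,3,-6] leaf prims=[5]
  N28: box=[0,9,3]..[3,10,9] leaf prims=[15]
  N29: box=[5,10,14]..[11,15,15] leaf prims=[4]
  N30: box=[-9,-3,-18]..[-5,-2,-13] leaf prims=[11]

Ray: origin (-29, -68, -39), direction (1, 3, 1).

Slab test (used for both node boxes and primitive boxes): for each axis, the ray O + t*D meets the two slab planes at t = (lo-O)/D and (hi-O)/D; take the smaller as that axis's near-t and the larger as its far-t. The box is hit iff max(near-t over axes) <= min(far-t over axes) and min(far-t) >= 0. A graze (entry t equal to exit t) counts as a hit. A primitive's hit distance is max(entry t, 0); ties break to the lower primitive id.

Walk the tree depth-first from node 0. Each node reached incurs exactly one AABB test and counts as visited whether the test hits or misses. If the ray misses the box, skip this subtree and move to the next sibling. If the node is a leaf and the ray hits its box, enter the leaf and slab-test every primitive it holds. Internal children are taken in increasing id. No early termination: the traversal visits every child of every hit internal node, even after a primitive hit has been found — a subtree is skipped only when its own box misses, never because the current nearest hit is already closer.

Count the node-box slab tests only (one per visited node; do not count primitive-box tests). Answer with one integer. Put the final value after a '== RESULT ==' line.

Walk:
N0 x:[9,49] y:[16,30] z:[21,60] -> hit [21,30], descend [7, 11]
  N7 x:[9,49] y:[21,30] z:[40,60] -> miss, prune
  N11 x:[17,48] y:[16,25] z:[21,38] -> hit [21,25], descend [17, 23]
    N17 x:[17,48] y:[61/3,25] z:[21,33] -> hit [21,25], descend [16, 21]
      N16 x:[43,48] y:[61/3,25] z:[27,31] -> miss, prune
      N21 x:[17,31] y:[61/3,71/3] z:[21,33] -> hit [21,71/3], descend [13, 27]
        N13 x:[17,24] y:[61/3,22] z:[21,28] -> hit [21,22], descend [20, 30]
          N20 x:[17,18] y:[61/3,62/3] z:[23,28] -> miss, prune
          N30 x:[20,24] y:[65/3,22] z:[21,26] -> hit [65/3,22] leaf, test {P11@t=65/3}
        N27 x:[29,31] y:[68/3,71/3] z:[28,33] -> miss, prune
    N23 x:[28,41] y:[16,21] z:[34,38] -> miss, prune

Summary -> nodes [0, 7, 11, 17, 16, 21, 13, 20, 30, 27, 23]; box-tests=11; leaf-entries=1; first=P11

== RESULT ==
11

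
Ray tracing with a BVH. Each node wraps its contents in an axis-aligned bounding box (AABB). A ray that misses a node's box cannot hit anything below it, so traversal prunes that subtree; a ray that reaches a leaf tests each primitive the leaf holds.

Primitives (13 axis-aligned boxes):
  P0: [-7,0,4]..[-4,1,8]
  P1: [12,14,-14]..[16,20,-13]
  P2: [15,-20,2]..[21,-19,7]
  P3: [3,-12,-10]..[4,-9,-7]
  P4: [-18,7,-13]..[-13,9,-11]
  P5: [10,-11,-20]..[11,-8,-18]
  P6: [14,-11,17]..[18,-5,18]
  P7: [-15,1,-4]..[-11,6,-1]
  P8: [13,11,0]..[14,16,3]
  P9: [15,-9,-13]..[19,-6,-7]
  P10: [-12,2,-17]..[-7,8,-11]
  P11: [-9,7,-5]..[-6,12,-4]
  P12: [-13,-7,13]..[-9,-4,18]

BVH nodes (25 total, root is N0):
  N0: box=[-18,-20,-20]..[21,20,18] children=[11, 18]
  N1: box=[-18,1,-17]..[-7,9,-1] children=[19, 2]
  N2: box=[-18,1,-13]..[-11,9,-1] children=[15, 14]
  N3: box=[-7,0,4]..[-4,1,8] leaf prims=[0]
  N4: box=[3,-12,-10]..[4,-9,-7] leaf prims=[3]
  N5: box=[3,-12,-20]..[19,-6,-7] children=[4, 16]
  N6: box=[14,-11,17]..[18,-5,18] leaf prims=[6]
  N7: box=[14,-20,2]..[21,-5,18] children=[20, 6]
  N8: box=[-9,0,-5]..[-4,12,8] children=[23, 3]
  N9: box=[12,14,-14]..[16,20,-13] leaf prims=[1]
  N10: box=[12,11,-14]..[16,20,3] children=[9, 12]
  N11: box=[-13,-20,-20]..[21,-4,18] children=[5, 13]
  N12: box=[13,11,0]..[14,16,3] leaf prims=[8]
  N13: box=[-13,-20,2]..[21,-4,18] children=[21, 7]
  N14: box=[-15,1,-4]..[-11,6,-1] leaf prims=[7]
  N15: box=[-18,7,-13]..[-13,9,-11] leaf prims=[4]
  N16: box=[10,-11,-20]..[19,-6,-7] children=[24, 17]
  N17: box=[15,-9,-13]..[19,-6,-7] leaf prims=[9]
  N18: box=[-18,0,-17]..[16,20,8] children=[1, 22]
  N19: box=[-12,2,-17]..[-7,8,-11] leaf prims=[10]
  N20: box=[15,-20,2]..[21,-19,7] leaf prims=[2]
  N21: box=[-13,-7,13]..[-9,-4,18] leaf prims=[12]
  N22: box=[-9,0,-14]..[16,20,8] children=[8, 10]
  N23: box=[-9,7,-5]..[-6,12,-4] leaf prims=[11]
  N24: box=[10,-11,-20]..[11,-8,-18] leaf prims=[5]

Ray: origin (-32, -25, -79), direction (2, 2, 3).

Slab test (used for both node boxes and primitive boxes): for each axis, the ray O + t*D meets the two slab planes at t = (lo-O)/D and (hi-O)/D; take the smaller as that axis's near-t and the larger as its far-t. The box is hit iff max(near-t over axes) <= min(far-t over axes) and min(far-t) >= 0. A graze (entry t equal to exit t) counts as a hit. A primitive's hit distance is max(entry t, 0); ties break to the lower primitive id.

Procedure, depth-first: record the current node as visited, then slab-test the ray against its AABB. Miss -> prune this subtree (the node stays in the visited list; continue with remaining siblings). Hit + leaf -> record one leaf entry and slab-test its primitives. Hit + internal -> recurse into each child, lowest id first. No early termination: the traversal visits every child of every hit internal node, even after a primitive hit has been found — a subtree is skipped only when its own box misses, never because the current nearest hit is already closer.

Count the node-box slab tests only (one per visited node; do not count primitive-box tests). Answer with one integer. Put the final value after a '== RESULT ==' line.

Walk:
N0 x:[7,53/2] y:[5/2,45/2] z:[59/3,97/3] -> hit [59/3,45/2], descend [11, 18]
  N11 x:[19/2,53/2] y:[5/2,21/2] z:[59/3,97/3] -> miss, prune
  N18 x:[7,24] y:[25/2,45/2] z:[62/3,29] -> hit [62/3,45/2], descend [1, 22]
    N1 x:[7,25/2] y:[13,17] z:[62/3,26] -> miss, prune
    N22 x:[23/2,24] y:[25/2,45/2] z:[65/3,29] -> hit [65/3,45/2], descend [8, 10]
      N8 x:[23/2,14] y:[25/2,37/2] z:[74/3,29] -> miss, prune
      N10 x:[22,24] y:[18,45/2] z:[65/3,82/3] -> hit [22,45/2], descend [9, 12]
        N9 x:[22,24] y:[39/2,45/2] z:[65/3,22] -> hit [22,22] leaf, test {P1@t=22}
        N12 x:[45/2,23] y:[18,41/2] z:[79/3,82/3] -> miss, prune

9 AABB tests over nodes [0, 11, 18, 1, 22, 8, 10, 9, 12]; 1 leaf entered; closest P1.

== RESULT ==
9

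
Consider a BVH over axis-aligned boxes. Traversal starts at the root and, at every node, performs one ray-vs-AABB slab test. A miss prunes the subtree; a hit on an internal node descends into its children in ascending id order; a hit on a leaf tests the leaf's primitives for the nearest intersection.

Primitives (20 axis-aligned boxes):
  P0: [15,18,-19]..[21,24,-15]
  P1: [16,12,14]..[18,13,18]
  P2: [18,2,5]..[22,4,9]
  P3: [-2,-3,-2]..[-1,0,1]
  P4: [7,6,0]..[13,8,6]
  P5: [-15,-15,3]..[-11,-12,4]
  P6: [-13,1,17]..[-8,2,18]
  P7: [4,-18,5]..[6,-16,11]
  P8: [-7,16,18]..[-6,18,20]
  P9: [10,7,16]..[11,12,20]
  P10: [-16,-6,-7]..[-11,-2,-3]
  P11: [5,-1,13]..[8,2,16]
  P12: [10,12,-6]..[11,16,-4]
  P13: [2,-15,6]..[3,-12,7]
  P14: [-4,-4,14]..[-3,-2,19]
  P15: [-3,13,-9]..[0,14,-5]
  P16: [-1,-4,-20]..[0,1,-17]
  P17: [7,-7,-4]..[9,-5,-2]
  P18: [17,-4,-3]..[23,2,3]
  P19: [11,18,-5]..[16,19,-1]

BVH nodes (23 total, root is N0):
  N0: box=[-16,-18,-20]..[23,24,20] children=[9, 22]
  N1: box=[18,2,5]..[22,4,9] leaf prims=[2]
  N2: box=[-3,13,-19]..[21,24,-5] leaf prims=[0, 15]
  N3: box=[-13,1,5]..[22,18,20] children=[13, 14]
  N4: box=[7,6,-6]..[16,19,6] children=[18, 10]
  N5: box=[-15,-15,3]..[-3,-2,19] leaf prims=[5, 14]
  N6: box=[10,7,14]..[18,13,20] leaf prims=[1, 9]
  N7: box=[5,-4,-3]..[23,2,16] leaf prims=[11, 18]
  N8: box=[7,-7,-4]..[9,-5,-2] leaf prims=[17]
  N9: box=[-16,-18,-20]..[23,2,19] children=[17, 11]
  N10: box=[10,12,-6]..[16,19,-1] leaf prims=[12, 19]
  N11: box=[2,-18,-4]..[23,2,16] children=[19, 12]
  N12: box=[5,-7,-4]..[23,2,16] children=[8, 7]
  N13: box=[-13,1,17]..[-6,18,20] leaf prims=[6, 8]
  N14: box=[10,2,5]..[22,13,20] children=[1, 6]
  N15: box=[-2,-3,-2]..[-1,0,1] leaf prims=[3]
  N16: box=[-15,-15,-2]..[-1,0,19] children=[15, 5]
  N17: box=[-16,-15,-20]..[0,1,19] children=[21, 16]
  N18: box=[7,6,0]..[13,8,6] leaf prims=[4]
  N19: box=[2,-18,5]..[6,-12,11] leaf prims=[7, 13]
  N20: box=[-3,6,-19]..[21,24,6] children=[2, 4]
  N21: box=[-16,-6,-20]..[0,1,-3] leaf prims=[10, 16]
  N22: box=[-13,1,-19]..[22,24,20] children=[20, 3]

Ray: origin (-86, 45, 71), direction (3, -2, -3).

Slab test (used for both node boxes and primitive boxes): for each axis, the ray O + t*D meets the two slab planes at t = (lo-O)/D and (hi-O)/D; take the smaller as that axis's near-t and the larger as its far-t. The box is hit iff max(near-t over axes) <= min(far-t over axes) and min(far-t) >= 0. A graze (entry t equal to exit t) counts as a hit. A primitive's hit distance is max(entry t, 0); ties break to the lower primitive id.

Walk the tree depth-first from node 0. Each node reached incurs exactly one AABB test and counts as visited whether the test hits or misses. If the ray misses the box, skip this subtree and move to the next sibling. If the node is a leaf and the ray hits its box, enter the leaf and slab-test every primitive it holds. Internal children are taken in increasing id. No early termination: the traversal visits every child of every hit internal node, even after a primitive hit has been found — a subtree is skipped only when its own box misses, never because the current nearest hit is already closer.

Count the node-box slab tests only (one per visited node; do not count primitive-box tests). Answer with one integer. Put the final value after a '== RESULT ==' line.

Walk:
N0 x:[70/3,109/3] y:[21/2,63/2] z:[17,91/3] -> hit [70/3,91/3], descend [9, 22]
  N9 x:[70/3,109/3] y:[43/2,63/2] z:[52/3,91/3] -> hit [70/3,91/3], descend [11, 17]
    N11 x:[88/3,109/3] y:[43/2,63/2] z:[55/3,25] -> miss, prune
    N17 x:[70/3,86/3] y:[22,30] z:[52/3,91/3] -> hit [70/3,86/3], descend [16, 21]
      N16 x:[71/3,85/3] y:[45/2,30] z:[52/3,73/3] -> hit [71/3,73/3], descend [5, 15]
        N5 x:[71/3,83/3] y:[47/2,30] z:[52/3,68/3] -> miss, prune
        N15 x:[28,85/3] y:[45/2,24] z:[70/3,73/3] -> miss, prune
      N21 x:[70/3,86/3] y:[22,51/2] z:[74/3,91/3] -> hit [74/3,51/2] leaf, test {P10@t=74/3, P16(miss)}
  N22 x:[73/3,36] y:[21/2,22] z:[17,30] -> miss, prune

Summary -> nodes [0, 9, 11, 17, 16, 5, 15, 21, 22]; box-tests=9; leaf-entries=1; first=P10

== RESULT ==
9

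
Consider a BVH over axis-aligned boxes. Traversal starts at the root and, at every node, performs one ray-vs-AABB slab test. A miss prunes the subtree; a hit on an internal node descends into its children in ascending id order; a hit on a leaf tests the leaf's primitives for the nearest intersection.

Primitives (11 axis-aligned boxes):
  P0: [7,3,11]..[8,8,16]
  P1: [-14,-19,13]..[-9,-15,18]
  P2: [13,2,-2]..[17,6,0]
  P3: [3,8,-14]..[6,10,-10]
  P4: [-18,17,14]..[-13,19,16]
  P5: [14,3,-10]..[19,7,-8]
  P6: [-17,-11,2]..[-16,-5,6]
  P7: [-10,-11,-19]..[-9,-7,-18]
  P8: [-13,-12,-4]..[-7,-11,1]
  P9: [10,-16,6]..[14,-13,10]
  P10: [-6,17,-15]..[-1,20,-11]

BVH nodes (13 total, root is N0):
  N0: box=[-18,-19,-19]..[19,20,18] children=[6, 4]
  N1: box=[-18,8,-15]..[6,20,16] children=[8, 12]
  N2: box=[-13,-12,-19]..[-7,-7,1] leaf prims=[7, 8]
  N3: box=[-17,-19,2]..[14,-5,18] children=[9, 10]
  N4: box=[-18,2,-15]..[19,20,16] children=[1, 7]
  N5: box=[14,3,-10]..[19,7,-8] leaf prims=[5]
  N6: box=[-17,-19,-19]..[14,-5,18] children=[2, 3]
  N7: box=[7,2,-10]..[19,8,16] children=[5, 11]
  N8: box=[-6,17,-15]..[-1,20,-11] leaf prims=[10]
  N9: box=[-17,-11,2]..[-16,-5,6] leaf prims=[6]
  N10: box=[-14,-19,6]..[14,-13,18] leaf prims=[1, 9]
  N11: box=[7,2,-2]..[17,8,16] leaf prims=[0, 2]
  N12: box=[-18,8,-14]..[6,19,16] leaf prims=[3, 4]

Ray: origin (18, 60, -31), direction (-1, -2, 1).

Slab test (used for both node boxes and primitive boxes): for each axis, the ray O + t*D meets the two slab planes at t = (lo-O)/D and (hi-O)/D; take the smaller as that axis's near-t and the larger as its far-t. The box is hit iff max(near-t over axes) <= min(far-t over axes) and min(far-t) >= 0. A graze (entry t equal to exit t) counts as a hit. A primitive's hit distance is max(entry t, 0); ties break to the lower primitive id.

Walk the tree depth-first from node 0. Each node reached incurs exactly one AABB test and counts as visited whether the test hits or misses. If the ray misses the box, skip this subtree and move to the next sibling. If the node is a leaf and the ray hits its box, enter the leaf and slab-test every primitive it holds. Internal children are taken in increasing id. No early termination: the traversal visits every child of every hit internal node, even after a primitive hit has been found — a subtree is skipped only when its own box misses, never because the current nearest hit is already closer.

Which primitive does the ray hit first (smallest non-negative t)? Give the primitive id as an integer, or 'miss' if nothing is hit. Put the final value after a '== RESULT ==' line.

Walk:
N0 x:[-1,36] y:[20,79/2] z:[12,49] -> hit [20,36], descend [4, 6]
  N4 x:[-1,36] y:[20,29] z:[16,47] -> hit [20,29], descend [1, 7]
    N1 x:[12,36] y:[20,26] z:[16,47] -> hit [20,26], descend [8, 12]
      N8 x:[19,24] y:[20,43/2] z:[16,20] -> hit [20,20] leaf, test {P10@t=20}
      N12 x:[12,36] y:[41/2,26] z:[17,47] -> hit [41/2,26] leaf, test {P3(miss), P4(miss)}
    N7 x:[-1,11] y:[26,29] z:[21,47] -> miss, prune
  N6 x:[4,35] y:[65/2,79/2] z:[12,49] -> hit [65/2,35], descend [2, 3]
    N2 x:[25,31] y:[67/2,36] z:[12,32] -> miss, prune
    N3 x:[4,35] y:[65/2,79/2] z:[33,49] -> hit [33,35], descend [9, 10]
      N9 x:[34,35] y:[65/2,71/2] z:[33,37] -> hit [34,35] leaf, test {P6@t=34}
      N10 x:[4,32] y:[73/2,79/2] z:[37,49] -> miss, prune

order=[0, 4, 1, 8, 12, 7, 6, 2, 3, 9, 10]  |boxes|=11  |leaves|=3  hit=P10

== RESULT ==
10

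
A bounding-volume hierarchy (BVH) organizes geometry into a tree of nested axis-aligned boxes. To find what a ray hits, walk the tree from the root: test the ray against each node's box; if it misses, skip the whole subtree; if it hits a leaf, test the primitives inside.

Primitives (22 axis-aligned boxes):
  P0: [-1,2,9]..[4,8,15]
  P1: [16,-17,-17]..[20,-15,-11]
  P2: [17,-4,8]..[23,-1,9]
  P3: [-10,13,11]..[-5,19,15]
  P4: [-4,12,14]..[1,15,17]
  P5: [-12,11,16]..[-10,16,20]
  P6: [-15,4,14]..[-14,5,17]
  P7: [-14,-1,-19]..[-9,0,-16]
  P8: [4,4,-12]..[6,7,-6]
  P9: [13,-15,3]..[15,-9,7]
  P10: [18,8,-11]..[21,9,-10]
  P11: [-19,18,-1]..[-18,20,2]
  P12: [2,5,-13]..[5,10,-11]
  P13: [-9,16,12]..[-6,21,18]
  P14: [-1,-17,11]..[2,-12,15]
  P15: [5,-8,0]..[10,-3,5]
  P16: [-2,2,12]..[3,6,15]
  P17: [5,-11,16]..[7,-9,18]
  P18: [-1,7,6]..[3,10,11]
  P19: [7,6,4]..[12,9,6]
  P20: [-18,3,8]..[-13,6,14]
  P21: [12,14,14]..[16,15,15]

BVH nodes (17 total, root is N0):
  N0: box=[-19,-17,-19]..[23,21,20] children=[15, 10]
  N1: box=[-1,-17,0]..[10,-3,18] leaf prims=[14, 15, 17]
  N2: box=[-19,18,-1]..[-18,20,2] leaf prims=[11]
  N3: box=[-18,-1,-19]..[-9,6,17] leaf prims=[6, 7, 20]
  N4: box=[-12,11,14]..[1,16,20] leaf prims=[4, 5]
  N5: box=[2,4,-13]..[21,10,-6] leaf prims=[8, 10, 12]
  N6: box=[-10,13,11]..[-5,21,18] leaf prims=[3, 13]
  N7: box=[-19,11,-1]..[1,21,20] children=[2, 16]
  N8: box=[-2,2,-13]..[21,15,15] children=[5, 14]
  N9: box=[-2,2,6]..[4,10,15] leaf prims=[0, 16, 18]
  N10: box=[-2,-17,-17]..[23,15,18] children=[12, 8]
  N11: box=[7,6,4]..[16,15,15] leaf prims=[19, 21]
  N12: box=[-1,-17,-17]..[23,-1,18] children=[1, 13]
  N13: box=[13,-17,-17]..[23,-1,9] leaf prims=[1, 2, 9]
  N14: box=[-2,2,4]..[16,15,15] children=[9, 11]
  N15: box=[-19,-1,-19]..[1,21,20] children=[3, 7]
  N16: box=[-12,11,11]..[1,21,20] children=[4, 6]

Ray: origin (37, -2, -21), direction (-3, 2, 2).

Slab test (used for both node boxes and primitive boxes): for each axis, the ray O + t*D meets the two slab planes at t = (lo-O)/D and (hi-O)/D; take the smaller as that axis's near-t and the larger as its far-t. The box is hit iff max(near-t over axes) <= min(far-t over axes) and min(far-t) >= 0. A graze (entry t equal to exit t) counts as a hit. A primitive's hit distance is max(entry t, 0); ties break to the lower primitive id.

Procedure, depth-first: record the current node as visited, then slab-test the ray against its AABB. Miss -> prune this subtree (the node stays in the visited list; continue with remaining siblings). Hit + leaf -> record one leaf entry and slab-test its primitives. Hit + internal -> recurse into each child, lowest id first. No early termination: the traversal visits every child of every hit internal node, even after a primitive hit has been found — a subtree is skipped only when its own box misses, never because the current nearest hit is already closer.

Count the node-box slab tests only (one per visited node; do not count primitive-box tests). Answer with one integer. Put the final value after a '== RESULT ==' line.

Walk:
N0 x:[14/3,56/3] y:[-15/2,23/2] z:[1,41/2] -> hit [14/3,23/2], descend [10, 15]
  N10 x:[14/3,13] y:[-15/2,17/2] z:[2,39/2] -> hit [14/3,17/2], descend [8, 12]
    N8 x:[16/3,13] y:[2,17/2] z:[4,18] -> hit [16/3,17/2], descend [5, 14]
      N5 x:[16/3,35/3] y:[3,6] z:[4,15/2] -> hit [16/3,6] leaf, test {P8(miss), P10@t=16/3, P12(miss)}
      N14 x:[7,13] y:[2,17/2] z:[25/2,18] -> miss, prune
    N12 x:[14/3,38/3] y:[-15/2,1/2] z:[2,39/2] -> miss, prune
  N15 x:[12,56/3] y:[1/2,23/2] z:[1,41/2] -> miss, prune

Summary -> nodes [0, 10, 8, 5, 14, 12, 15]; box-tests=7; leaf-entries=1; first=P10

== RESULT ==
7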